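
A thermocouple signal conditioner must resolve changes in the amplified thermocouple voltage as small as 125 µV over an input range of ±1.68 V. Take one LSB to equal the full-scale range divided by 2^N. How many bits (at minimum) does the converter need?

Range = 1.68 − (-1.68) = 3.36 V.
3.36 V / 125 µV = 26880. Since 2^14 = 16384 and 2^15 = 32768, N = 15.

15 bits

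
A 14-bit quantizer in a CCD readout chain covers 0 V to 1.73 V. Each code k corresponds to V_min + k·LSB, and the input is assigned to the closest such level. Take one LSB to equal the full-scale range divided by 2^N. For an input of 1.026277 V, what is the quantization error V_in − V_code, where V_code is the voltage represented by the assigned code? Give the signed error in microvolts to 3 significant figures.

+39.8 µV

Full-scale range = 1.73 V. LSB = 1.73 V / 2^14 ≈ 105.6 µV.
(1.026277 − (0)) / LSB = 1.026277 × 16384/1.73 = 9719.3771. Nearest integer: k = 9719.
V_code = 0 + (9719/16384) × 1.73 = 1.0262371826 V.
Error = V_in − V_code = 1.026277 − (1.0262371826) = +39.8 µV.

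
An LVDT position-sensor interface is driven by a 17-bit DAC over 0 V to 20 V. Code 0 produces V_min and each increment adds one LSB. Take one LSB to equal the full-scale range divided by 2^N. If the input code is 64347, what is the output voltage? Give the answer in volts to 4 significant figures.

Span = 20 V. LSB = 20 V / 2^17.
V_out = V_min + code × LSB = 0 V + 64347 × 20 V / 131072
      = 0 V + 9.81857 V = 9.81857 V.

9.819 V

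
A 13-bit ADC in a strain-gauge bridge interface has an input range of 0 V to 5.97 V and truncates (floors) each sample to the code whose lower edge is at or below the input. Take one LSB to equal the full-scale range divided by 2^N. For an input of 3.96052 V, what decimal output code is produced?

5434

Span = 5.97 V. LSB = 5.97 V / 2^13 ≈ 0.7288 mV.
code = ⌊(V_in − V_min)/LSB⌋ = ⌊(V_in − V_min) × 2^13 / range⌋
     = ⌊(3.96052 − (0)) × 8192 / 5.97⌋ = ⌊3.96052 × 8192/5.97⌋
     = ⌊5434.603⌋ = 5434.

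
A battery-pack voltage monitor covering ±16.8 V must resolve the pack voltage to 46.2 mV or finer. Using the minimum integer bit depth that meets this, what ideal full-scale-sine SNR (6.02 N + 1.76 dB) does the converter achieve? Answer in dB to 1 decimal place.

62.0 dB

The full-scale span is 16.8 − (-16.8) = 33.6 V.
Levels needed ≥ 33.6/46.2 mV = 727.3. 2^10 = 1024 suffices, so N_min = 10.
SNR = 6.02 × 10 + 1.76 = 61.96 dB.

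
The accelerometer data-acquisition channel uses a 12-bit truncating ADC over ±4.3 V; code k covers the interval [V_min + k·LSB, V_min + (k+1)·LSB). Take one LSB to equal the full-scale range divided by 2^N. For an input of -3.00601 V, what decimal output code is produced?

Full-scale range = 4.3 V − (-4.3 V) = 8.6 V. LSB = 8.6 V / 2^12 ≈ 2.100 mV.
(V_in − V_min) × 2^12/range = (-3.00601 − (-4.3)) × 4096/8.6 = 616.300.
Floor → code = 616.

616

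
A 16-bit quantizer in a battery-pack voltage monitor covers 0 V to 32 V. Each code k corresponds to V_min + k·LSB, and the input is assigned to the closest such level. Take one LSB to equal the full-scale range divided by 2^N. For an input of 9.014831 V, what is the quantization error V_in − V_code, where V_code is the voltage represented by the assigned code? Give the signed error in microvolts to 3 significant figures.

+183 µV

V_FS = 32 V. LSB = 32 V / 2^16 ≈ 488.3 µV.
Position in LSBs: (9.014831 − (0)) × 65536/32 = 18462.3739; rounding gives k = 18462.
V_code = V_min + k × range/2^16 = 0 + 18462 × 32/65536 = 9.0146484375 V.
e = 9.014831 − (9.0146484375) = +183 µV.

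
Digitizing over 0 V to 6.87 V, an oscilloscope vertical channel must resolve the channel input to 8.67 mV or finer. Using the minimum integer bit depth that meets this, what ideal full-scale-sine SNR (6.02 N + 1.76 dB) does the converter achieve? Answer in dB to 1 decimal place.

62.0 dB

V_FS = 6.87 V.
6.87 V / 8.67 mV = 792.4. Since 2^9 = 512 and 2^10 = 1024, N = 10.
6.02(10) + 1.76 = 61.96 dB.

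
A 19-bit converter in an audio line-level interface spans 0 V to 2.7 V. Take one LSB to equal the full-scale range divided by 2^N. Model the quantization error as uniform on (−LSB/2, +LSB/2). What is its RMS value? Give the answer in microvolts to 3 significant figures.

Full-scale range = 2.7 V.
LSB = 2.7 V / 2^19 = 5.1498 µV.
For a uniform distribution on [−LSB/2, +LSB/2], V_rms = LSB/√12 = 5.1498 µV/3.4641 = 1.49 µV.

1.49 µV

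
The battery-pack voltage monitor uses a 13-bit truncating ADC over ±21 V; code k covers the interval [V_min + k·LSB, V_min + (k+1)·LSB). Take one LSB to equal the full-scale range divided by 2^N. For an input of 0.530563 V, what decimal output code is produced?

Span: 21 V − (-21 V) = 42 V. LSB = 42 V / 2^13 ≈ 5.127 mV.
(V_in − V_min) × 2^13/range = (0.530563 − (-21)) × 8192/42 = 4199.485.
Floor → code = 4199.

4199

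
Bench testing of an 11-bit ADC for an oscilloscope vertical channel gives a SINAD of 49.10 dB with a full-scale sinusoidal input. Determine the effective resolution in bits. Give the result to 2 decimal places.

7.86 bits

(49.10 − 1.76) / 6.02 = 47.34/6.02 = 7.8638 effective bits.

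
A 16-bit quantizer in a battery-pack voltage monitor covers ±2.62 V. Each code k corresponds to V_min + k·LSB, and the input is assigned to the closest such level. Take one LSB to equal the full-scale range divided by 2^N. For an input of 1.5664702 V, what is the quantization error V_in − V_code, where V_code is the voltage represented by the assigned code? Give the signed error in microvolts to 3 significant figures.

Range = 2.62 − (-2.62) = 5.24 V. LSB = 5.24 V / 2^16 ≈ 79.96 µV.
Position in LSBs: (1.5664702 − (-2.62)) × 65536/5.24 = 52359.6395; rounding gives k = 52360.
Reconstructed level: -2.62 + 52360 × 5.24/65536 V = 1.5664990234 V.
V_in − V_code = 1.5664702 − (1.5664990234) = −28.8 µV.

−28.8 µV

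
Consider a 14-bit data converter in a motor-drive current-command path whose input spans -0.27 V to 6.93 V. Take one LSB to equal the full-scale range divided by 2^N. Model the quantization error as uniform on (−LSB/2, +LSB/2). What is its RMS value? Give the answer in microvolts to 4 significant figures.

126.9 µV

Range = 6.93 − (-0.27) = 7.2 V.
One LSB is 7.2 V / 16384 = 439.453 µV.
For a uniform distribution on [−LSB/2, +LSB/2], V_rms = LSB/√12 = 439.453 µV/3.4641 = 126.9 µV.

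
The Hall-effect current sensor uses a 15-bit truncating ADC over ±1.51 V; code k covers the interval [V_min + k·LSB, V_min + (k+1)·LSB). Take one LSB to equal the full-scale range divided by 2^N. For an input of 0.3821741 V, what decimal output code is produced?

20530

Span: 1.51 V − (-1.51 V) = 3.02 V. LSB = 3.02 V / 2^15 ≈ 92.16 µV.
V_in − V_min = 0.3821741 − (-1.51) = 1.8921741 V.
Divide by LSB: 1.8921741 × 32768/3.02 = 20530.7155.
Truncating gives code 20530.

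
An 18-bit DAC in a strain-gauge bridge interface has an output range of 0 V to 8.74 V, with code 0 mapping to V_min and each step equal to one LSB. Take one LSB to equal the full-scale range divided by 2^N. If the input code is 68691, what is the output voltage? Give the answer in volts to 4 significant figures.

2.290 V

V_FS = 8.74 V. LSB = 8.74 V / 2^18.
V_out = 0 + 68691 × (8.74/262144) V
      = 0 V + 2.29019 V = 2.29019 V.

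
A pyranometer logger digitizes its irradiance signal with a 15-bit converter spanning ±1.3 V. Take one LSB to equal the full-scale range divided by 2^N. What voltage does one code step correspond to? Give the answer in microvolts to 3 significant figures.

The full-scale span is 1.3 − (-1.3) = 2.6 V.
Number of codes = 2^15 = 32768.
LSB = 2.6 V ÷ 2^15 = 2.6/32768 V = 79.3 µV.

79.3 µV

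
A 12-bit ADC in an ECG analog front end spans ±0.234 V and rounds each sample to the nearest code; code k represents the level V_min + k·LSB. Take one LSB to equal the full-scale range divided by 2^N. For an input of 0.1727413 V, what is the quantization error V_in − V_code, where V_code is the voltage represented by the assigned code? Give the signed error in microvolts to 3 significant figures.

−16.5 µV

Span: 0.234 V − (-0.234 V) = 0.468 V. LSB = 0.468 V / 2^12 ≈ 114.3 µV.
(V_in − V_min)/LSB = (0.1727413 − (-0.234)) × 4096/0.468 = 3559.8555 → nearest code k = 3560.
V_code = -0.234 + (3560/4096) × 0.468 = 0.1727578125 V.
Error = V_in − V_code = 0.1727413 − (0.1727578125) = −16.5 µV.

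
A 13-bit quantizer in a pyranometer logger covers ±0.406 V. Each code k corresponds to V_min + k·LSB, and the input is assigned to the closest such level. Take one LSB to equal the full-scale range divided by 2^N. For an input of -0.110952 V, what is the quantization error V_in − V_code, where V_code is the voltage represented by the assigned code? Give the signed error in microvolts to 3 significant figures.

Full-scale range = 0.406 V − (-0.406 V) = 0.812 V. LSB = 0.812 V / 2^13 ≈ 99.12 µV.
Position in LSBs: (-0.110952 − (-0.406)) × 8192/0.812 = 2976.6419; rounding gives k = 2977.
V_code = V_min + k × range/2^13 = -0.406 + 2977 × 0.812/8192 = -0.1109165039 V.
V_in − V_code = -0.110952 − (-0.1109165039) = −35.5 µV.

−35.5 µV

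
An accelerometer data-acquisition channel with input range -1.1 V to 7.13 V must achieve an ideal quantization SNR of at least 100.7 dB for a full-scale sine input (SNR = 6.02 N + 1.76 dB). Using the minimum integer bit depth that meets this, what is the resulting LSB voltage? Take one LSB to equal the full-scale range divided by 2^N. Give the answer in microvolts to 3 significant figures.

62.8 µV

The full-scale span is 7.13 − (-1.1) = 8.23 V.
N ≥ (100.7 − 1.76)/6.02 = 16.435 → N_min = 17.
One LSB is 8.23 V / 131072 = 62.8 µV.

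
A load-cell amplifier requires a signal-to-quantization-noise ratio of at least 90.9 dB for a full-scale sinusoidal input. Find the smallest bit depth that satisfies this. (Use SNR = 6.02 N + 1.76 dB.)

N ≥ (90.9 − 1.76)/6.02 = 14.807 → N_min = 15.

15 bits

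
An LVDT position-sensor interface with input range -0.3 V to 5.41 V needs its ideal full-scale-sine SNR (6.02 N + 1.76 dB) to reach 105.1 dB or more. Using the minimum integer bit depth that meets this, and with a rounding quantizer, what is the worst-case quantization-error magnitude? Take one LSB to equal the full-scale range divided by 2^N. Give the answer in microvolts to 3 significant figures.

10.9 µV

Full-scale range = 5.41 V − (-0.3 V) = 5.71 V.
Required N = ⌈(105.1 − 1.76)/6.02⌉ = ⌈17.166⌉ = 18.
LSB = 5.71 V / 2^18 = 21.782 µV.
|e|_max = LSB/2 = 10.9 µV.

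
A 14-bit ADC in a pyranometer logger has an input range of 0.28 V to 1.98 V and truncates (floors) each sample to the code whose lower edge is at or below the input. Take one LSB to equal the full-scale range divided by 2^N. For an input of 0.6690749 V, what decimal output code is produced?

Range = 1.98 − (0.28) = 1.7 V. LSB = 1.7 V / 2^14 ≈ 103.8 µV.
code = ⌊(V_in − V_min)/LSB⌋ = ⌊(V_in − V_min) × 2^14 / range⌋
     = ⌊(0.6690749 − (0.28)) × 16384 / 1.7⌋ = ⌊0.3890749 × 16384/1.7⌋
     = ⌊3749.767⌋ = 3749.

3749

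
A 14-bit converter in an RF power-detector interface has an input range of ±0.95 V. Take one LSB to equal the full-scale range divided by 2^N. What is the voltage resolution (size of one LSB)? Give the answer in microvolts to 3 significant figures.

Full-scale range = 0.95 V − (-0.95 V) = 1.9 V.
2^14 = 16384 levels.
LSB = 1.9 V / 2^14 = 116 µV.

116 µV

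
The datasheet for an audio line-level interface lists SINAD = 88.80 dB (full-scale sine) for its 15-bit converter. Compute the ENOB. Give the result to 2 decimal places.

14.46 bits

Inverting SNR = 6.02 N + 1.76: N_eff = (88.80 − 1.76)/6.02 = 14.4585.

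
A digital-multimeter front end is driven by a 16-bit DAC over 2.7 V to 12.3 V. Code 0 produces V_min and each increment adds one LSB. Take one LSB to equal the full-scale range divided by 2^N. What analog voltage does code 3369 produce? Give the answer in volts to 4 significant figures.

Full-scale range = 12.3 V − (2.7 V) = 9.6 V. LSB = 9.6 V / 2^16.
V_out = 2.7 + 3369 × (9.6/65536) V
      = 2.7 + 0.493506 = 3.19351 V.

3.194 V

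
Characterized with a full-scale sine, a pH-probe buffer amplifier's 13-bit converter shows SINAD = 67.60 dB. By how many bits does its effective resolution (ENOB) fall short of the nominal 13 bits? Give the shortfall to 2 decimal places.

N_eff = (67.60 − 1.76)/6.02 = 10.9369 bits.
Shortfall = 13 − 10.9369 = 2.0631 bits.

2.06 bits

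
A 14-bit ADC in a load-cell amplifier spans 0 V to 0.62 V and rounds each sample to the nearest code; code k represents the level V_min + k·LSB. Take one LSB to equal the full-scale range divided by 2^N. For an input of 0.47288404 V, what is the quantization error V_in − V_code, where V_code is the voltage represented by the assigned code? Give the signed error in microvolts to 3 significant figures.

+12.9 µV

Range is 0.62 V. LSB = 0.62 V / 2^14 ≈ 37.84 µV.
(0.47288404 − (0)) / LSB = 0.47288404 × 16384/0.62 = 12496.3421. Nearest integer: k = 12496.
V_code = V_min + k × range/2^14 = 0 + 12496 × 0.62/16384 = 0.47287109375 V.
V_in − V_code = 0.47288404 − (0.47287109375) = +12.9 µV.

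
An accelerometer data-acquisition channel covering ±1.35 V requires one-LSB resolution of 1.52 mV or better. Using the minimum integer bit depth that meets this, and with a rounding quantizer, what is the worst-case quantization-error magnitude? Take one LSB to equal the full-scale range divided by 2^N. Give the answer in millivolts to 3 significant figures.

0.659 mV

The full-scale span is 1.35 − (-1.35) = 2.7 V.
Levels needed ≥ 2.7/1.52 mV = 1776. 2^11 = 2048 suffices, so N_min = 11.
LSB = 2.7 V ÷ 2^11 = 2.7/2048 V = 1.3184 mV.
Max error for round-to-nearest is LSB/2 = 0.659 mV.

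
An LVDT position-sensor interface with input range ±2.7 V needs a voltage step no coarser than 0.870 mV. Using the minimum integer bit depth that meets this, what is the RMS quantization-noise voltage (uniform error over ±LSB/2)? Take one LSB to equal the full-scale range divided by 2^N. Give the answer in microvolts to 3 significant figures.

Span: 2.7 V − (-2.7 V) = 5.4 V.
Required number of levels: 5.4/0.870 mV = 6206.9; smallest N with 2^N ≥ that is 13.
LSB = 5.4 V / 2^13 = 0.65918 mV.
V_rms = LSB/√12 = 190 µV.

190 µV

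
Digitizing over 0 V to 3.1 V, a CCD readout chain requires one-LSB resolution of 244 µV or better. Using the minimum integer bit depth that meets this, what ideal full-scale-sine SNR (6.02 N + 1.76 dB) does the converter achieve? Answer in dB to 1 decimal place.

86.0 dB

Range is 3.1 V.
3.1 V / 244 µV = 12700. Since 2^13 = 8192 and 2^14 = 16384, N = 14.
6.02(14) + 1.76 = 86.04 dB.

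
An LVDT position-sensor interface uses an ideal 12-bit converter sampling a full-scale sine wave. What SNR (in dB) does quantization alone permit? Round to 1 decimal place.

74.0 dB

6.02(12) + 1.76 = 72.24 + 1.76 = 74.00 dB.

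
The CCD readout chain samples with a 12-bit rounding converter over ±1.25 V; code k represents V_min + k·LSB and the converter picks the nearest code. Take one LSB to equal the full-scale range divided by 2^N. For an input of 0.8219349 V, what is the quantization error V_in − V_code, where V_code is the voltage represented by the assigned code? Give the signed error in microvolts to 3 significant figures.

−209 µV

Full-scale range = 1.25 V − (-1.25 V) = 2.5 V. LSB = 2.5 V / 2^12 ≈ 0.6104 mV.
(0.8219349 − (-1.25)) / LSB = 2.0719349 × 4096/2.5 = 3394.6581. Nearest integer: k = 3395.
V_code = -1.25 + (3395/4096) × 2.5 = 0.8221435547 V.
V_in − V_code = 0.8219349 − (0.8221435547) = −209 µV.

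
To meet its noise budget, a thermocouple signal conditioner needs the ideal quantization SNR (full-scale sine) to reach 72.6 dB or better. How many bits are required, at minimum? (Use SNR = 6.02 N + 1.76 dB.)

Solving 6.02 N ≥ 72.6 − 1.76: N ≥ 11.767. Round up → N = 12.

12 bits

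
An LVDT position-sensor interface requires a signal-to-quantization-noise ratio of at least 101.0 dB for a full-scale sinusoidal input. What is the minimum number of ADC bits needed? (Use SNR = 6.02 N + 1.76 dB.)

17 bits

6.02 N + 1.76 ≥ 101.0 gives N ≥ 16.485, so the minimum integer is 17.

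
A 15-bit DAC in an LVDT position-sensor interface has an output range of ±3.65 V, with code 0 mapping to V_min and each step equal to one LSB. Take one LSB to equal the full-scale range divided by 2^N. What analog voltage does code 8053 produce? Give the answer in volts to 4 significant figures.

-1.856 V

Range = 3.65 − (-3.65) = 7.3 V. LSB = 7.3 V / 2^15.
V_out = V_min + code × LSB = -3.65 V + 8053 × 7.3 V / 32768
      = -3.65 V + 1.79403 V = -1.85597 V.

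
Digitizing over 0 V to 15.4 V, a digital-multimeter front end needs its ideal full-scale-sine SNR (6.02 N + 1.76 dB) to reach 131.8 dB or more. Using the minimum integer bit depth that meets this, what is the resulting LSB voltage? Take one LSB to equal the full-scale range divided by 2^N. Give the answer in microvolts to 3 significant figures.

Full-scale range = 15.4 V.
Required N = ⌈(131.8 − 1.76)/6.02⌉ = ⌈21.601⌉ = 22.
LSB = 15.4 V / 2^22 = 3.67 µV.

3.67 µV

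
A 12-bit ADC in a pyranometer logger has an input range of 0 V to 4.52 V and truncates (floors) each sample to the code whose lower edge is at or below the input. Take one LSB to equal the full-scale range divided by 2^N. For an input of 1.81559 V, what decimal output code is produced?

1645

Range is 4.52 V. LSB = 4.52 V / 2^12 ≈ 1.104 mV.
V_in − V_min = 1.81559 − (0) = 1.81559 V.
Divide by LSB: 1.81559 × 4096/4.52 = 1645.2780.
Truncating gives code 1645.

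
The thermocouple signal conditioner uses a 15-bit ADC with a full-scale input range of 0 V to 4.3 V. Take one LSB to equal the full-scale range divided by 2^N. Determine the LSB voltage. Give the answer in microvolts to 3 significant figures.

Full-scale range = 4.3 V.
2^15 = 32768 levels.
One LSB is 4.3 V / 32768 = 131 µV.

131 µV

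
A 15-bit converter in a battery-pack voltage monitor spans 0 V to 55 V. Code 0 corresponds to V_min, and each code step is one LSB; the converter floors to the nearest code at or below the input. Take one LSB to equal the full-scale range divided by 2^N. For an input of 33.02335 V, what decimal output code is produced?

19674

V_FS = 55 V. LSB = 55 V / 2^15 ≈ 1.678 mV.
code = ⌊(V_in − V_min)/LSB⌋ = ⌊(V_in − V_min) × 2^15 / range⌋
     = ⌊(33.02335 − (0)) × 32768 / 55⌋ = ⌊33.02335 × 32768/55⌋
     = ⌊19674.712⌋ = 19674.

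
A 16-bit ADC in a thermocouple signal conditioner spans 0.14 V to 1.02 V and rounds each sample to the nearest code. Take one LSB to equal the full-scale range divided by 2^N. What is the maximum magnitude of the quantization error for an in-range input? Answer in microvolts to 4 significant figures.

Range = 1.02 − (0.14) = 0.88 V.
LSB = 0.88 V / 2^16 = 13.4277 µV.
A rounding quantizer has |error| ≤ LSB/2 = 6.714 µV.

6.714 µV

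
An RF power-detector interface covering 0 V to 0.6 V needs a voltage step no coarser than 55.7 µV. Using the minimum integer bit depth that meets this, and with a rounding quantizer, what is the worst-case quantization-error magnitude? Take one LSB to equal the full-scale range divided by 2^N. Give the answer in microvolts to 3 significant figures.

V_FS = 0.6 V.
Required number of levels: 0.6/55.7 µV = 10772; smallest N with 2^N ≥ that is 14.
LSB = 0.6 V / 2^14 = 36.621 µV.
Max error for round-to-nearest is LSB/2 = 18.3 µV.

18.3 µV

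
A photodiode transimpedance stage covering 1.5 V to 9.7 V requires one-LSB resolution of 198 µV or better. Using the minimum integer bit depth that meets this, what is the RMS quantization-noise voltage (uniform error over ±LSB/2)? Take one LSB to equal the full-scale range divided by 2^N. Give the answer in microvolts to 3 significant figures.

Full-scale range = 9.7 V − (1.5 V) = 8.2 V.
8.2 V / 198 µV = 41410. Since 2^15 = 32768 and 2^16 = 65536, N = 16.
One LSB is 8.2 V / 65536 = 125.12 µV.
RMS noise = LSB/√12 = 36.1 µV.

36.1 µV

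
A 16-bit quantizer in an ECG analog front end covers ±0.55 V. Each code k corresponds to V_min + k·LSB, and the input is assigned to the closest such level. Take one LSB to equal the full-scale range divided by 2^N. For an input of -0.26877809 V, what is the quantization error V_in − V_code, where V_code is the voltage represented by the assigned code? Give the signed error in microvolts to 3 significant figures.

Full-scale range = 0.55 V − (-0.55 V) = 1.1 V. LSB = 1.1 V / 2^16 ≈ 16.78 µV.
Position in LSBs: (-0.26877809 − (-0.55)) × 65536/1.1 = 16754.6901; rounding gives k = 16755.
V_code = -0.55 + (16755/65536) × 1.1 = -0.26877288818 V.
V_in − V_code = -0.26877809 − (-0.26877288818) = −5.20 µV.

−5.20 µV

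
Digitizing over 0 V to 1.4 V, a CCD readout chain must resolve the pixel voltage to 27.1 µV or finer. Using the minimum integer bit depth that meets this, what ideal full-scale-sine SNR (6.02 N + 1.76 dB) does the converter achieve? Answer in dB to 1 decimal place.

98.1 dB

Range is 1.4 V.
Need 2^N ≥ 1.4 V / 27.1 µV = 51660 → N_min = 16.
Ideal SNR at N = 16: 6.02·16 + 1.76 = 98.1 dB.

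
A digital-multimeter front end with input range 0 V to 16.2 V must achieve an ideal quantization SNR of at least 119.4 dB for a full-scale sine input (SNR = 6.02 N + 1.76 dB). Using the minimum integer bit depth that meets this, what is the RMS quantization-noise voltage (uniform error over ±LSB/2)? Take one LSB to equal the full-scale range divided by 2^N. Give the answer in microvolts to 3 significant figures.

4.46 µV

Span = 16.2 V.
Solving 6.02 N ≥ 119.4 − 1.76: N ≥ 19.542. Round up → N = 20.
One LSB is 16.2 V / 1048576 = 15.450 µV.
V_rms = LSB/√12 = 4.46 µV.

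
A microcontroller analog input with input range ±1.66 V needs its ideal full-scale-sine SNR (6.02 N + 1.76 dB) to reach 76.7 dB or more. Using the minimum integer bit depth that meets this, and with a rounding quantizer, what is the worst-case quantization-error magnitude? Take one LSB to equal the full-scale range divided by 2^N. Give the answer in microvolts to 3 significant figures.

203 µV

Span: 1.66 V − (-1.66 V) = 3.32 V.
N ≥ (76.7 − 1.76)/6.02 = 12.449 → N_min = 13.
LSB = 3.32 V / 2^13 = 405.27 µV.
Max error for round-to-nearest is LSB/2 = 203 µV.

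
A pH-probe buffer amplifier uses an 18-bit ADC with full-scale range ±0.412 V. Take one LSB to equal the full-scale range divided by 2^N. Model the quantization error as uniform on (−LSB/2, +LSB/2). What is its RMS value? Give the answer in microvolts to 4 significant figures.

Span: 0.412 V − (-0.412 V) = 0.824 V.
Step size = 0.824/262144 V = 3.14331 µV.
V_rms = LSB/√12 = 3.14331 µV / √12 = 0.9074 µV.

0.9074 µV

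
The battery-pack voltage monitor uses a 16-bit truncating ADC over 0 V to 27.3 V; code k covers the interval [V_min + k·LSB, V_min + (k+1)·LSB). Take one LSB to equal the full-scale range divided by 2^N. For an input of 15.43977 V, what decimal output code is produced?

Full-scale range = 27.3 V. LSB = 27.3 V / 2^16 ≈ 416.6 µV.
(V_in − V_min) × 2^16/range = (15.43977 − (0)) × 65536/27.3 = 37064.497.
Floor → code = 37064.

37064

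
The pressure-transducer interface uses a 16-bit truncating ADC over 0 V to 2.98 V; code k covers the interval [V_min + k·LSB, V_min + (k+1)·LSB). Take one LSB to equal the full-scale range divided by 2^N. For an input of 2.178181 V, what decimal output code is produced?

47902

V_FS = 2.98 V. LSB = 2.98 V / 2^16 ≈ 45.47 µV.
code = ⌊(V_in − V_min)/LSB⌋ = ⌊(V_in − V_min) × 2^16 / range⌋
     = ⌊(2.178181 − (0)) × 65536 / 2.98⌋ = ⌊2.178181 × 65536/2.98⌋
     = ⌊47902.440⌋ = 47902.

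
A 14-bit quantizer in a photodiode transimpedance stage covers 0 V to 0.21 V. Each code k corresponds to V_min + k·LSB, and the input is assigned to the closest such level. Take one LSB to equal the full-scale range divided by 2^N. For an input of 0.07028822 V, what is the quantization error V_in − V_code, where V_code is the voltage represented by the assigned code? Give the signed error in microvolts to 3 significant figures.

−2.31 µV

Span = 0.21 V. LSB = 0.21 V / 2^14 ≈ 12.82 µV.
(V_in − V_min)/LSB = (0.07028822 − (0)) × 16384/0.21 = 5483.8200 → nearest code k = 5484.
Reconstructed level: 0 + 5484 × 0.21/16384 V = 0.070290527344 V.
e = 0.07028822 − (0.070290527344) = −2.31 µV.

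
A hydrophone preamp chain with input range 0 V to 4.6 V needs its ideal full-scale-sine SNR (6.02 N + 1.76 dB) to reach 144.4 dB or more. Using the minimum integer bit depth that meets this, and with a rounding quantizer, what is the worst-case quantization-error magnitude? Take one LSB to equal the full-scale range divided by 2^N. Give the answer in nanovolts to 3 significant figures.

137 nV

V_FS = 4.6 V.
Required N = ⌈(144.4 − 1.76)/6.02⌉ = ⌈23.694⌉ = 24.
LSB = 4.6 V ÷ 2^24 = 4.6/16777216 V = 274.18 nV.
Max error for round-to-nearest is LSB/2 = 137 nV.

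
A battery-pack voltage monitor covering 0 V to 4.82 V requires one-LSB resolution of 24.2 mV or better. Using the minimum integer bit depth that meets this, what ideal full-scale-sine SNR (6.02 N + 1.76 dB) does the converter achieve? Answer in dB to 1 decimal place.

49.9 dB

Range is 4.82 V.
Levels needed ≥ 4.82/24.2 mV = 199.2. 2^8 = 256 suffices, so N_min = 8.
Ideal SNR at N = 8: 6.02·8 + 1.76 = 49.9 dB.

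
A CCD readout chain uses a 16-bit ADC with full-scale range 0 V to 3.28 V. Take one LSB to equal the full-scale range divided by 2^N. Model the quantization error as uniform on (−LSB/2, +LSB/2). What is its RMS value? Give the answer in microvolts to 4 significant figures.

Range is 3.28 V.
LSB = 3.28 V ÷ 2^16 = 3.28/65536 V = 50.0488 µV.
σ_q = LSB/√12 = 50.0488 µV/3.4641 = 14.45 µV.

14.45 µV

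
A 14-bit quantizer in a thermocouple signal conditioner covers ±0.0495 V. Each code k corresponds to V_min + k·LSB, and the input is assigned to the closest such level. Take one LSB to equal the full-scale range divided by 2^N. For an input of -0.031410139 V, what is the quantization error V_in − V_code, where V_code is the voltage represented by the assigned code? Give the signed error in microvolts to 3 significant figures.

Span: 0.0495 V − (-0.0495 V) = 0.099 V. LSB = 0.099 V / 2^14 ≈ 6.042 µV.
Position in LSBs: (-0.031410139 − (-0.0495)) × 16384/0.099 = 2993.7806; rounding gives k = 2994.
V_code = -0.0495 + (2994/16384) × 0.099 = -0.031408813477 V.
Error = V_in − V_code = -0.031410139 − (-0.031408813477) = −1.33 µV.

−1.33 µV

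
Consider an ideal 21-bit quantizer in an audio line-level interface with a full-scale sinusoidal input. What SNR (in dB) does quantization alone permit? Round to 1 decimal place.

128.2 dB

Ideal quantization SNR: 6.02 × 21 + 1.76 dB = 128.2 dB.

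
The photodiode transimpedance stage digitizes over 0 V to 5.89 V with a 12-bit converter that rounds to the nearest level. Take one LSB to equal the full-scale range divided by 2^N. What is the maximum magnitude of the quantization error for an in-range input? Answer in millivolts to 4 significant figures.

0.7190 mV

Full-scale range = 5.89 V.
LSB = 5.89 V ÷ 2^12 = 5.89/4096 V = 1.43799 mV.
Worst-case error for round-to-nearest is half an LSB: 0.7190 mV.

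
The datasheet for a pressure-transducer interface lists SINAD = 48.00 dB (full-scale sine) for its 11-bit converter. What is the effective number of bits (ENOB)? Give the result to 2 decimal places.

Inverting SNR = 6.02 N + 1.76: N_eff = (48.00 − 1.76)/6.02 = 7.6811.

7.68 bits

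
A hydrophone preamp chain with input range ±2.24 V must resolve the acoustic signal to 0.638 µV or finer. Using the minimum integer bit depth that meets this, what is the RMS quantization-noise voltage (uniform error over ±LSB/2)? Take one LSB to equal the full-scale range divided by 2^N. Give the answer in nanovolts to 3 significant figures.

Range = 2.24 − (-2.24) = 4.48 V.
4.48 V / 0.638 µV = 7.022e6. Since 2^22 = 4194304 and 2^23 = 8388608, N = 23.
Step size = 4.48/8388608 V = 0.53406 µV.
RMS noise = LSB/√12 = 154 nV.

154 nV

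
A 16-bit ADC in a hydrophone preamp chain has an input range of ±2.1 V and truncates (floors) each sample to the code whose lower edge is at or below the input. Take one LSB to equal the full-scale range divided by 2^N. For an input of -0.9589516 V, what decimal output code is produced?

Span: 2.1 V − (-2.1 V) = 4.2 V. LSB = 4.2 V / 2^16 ≈ 64.09 µV.
code = ⌊(V_in − V_min)/LSB⌋ = ⌊(V_in − V_min) × 2^16 / range⌋
     = ⌊(-0.9589516 − (-2.1)) × 65536 / 4.2⌋ = ⌊1.1410484 × 65536/4.2⌋
     = ⌊17804.702⌋ = 17804.

17804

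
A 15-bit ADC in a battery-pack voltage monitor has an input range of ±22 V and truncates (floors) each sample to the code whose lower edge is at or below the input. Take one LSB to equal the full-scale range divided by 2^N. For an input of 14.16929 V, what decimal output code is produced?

Range = 22 − (-22) = 44 V. LSB = 44 V / 2^15 ≈ 1.343 mV.
code = ⌊(V_in − V_min)/LSB⌋ = ⌊(V_in − V_min) × 2^15 / range⌋
     = ⌊(14.16929 − (-22)) × 32768 / 44⌋ = ⌊36.16929 × 32768/44⌋
     = ⌊26936.257⌋ = 26936.

26936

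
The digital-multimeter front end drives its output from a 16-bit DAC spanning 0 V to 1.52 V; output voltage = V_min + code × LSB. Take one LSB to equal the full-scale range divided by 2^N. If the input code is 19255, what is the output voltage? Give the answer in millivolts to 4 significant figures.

Full-scale range = 1.52 V. LSB = 1.52 V / 2^16.
Output = V_min + (19255/65536) × range = 0 + 0.293808 × 1.52 V
      = 0 V + 0.446588 V = 0.446588 V.

446.6 mV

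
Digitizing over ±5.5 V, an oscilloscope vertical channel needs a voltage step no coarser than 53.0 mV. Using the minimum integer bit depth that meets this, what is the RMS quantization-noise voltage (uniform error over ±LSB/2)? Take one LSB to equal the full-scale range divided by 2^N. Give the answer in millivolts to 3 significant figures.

Span: 5.5 V − (-5.5 V) = 11 V.
11 V / 53.0 mV = 207.5. Since 2^7 = 128 and 2^8 = 256, N = 8.
One LSB is 11 V / 256 = 42.969 mV.
RMS noise = LSB/√12 = 12.4 mV.

12.4 mV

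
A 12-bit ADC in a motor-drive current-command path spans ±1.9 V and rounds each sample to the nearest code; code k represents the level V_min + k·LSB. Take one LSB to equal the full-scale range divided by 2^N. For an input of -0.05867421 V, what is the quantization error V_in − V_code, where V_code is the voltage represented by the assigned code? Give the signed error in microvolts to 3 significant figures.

−227 µV

Span: 1.9 V − (-1.9 V) = 3.8 V. LSB = 3.8 V / 2^12 ≈ 0.9277 mV.
(-0.05867421 − (-1.9)) / LSB = 1.84132579 × 4096/3.8 = 1984.7554. Nearest integer: k = 1985.
Reconstructed level: -1.9 + 1985 × 3.8/4096 V = -0.05844726563 V.
e = -0.05867421 − (-0.05844726563) = −227 µV.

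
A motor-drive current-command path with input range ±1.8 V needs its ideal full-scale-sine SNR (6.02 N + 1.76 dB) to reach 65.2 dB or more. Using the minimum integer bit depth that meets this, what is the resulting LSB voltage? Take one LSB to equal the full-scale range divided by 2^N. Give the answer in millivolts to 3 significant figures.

Span: 1.8 V − (-1.8 V) = 3.6 V.
6.02 N + 1.76 ≥ 65.2 gives N ≥ 10.538, so the minimum integer is 11.
One LSB is 3.6 V / 2048 = 1.76 mV.

1.76 mV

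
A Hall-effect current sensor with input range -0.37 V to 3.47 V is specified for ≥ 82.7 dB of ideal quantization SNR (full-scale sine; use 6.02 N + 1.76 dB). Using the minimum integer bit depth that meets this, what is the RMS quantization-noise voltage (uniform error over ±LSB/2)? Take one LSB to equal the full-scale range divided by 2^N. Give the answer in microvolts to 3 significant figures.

67.7 µV

The full-scale span is 3.47 − (-0.37) = 3.84 V.
Required N = ⌈(82.7 − 1.76)/6.02⌉ = ⌈13.445⌉ = 14.
LSB = 3.84 V ÷ 2^14 = 3.84/16384 V = 234.38 µV.
σ_q = LSB/√12 = 234.38 µV/3.4641 = 67.7 µV.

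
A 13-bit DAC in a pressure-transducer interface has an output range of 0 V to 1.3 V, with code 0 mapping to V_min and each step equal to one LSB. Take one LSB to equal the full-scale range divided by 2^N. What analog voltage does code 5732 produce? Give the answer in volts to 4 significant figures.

0.9096 V

Span = 1.3 V. LSB = 1.3 V / 2^13.
V_out = V_min + code × LSB = 0 V + 5732 × 1.3 V / 8192
      = 0 + 0.909619 = 0.909619 V.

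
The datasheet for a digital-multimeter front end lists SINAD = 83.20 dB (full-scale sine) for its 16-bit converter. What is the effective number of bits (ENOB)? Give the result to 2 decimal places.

13.53 bits

Inverting SNR = 6.02 N + 1.76: N_eff = (83.20 − 1.76)/6.02 = 13.5282.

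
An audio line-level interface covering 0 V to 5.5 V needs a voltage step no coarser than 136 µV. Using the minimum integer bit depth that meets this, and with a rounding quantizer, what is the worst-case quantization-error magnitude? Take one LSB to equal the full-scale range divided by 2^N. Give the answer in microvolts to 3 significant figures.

42.0 µV

Full-scale range = 5.5 V.
Levels needed ≥ 5.5/136 µV = 40440. 2^16 = 65536 suffices, so N_min = 16.
One LSB is 5.5 V / 65536 = 83.923 µV.
Max error for round-to-nearest is LSB/2 = 42.0 µV.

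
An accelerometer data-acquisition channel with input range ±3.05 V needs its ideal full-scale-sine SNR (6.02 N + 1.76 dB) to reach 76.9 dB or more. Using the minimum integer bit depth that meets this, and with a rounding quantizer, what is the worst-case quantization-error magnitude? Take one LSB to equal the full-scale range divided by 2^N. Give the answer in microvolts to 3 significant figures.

372 µV

The full-scale span is 3.05 − (-3.05) = 6.1 V.
Required N = ⌈(76.9 − 1.76)/6.02⌉ = ⌈12.482⌉ = 13.
One LSB is 6.1 V / 8192 = 0.74463 mV.
Half an LSB is 372 µV.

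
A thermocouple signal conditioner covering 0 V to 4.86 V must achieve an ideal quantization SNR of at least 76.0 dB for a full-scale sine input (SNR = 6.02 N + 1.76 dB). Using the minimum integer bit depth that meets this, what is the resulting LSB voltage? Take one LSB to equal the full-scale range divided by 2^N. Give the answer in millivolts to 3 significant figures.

Span = 4.86 V.
N ≥ (76.0 − 1.76)/6.02 = 12.332 → N_min = 13.
LSB = 4.86 V ÷ 2^13 = 4.86/8192 V = 0.593 mV.

0.593 mV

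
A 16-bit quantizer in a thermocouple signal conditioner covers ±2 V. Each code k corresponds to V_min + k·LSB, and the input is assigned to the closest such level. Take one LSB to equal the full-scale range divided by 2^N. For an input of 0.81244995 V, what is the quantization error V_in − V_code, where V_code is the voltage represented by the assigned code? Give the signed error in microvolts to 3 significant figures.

Span: 2 V − (-2 V) = 4 V. LSB = 4 V / 2^16 ≈ 61.04 µV.
Position in LSBs: (0.81244995 − (-2)) × 65536/4 = 46079.1800; rounding gives k = 46079.
Reconstructed level: -2 + 46079 × 4/65536 V = 0.81243896484 V.
V_in − V_code = 0.81244995 − (0.81243896484) = +11.0 µV.

+11.0 µV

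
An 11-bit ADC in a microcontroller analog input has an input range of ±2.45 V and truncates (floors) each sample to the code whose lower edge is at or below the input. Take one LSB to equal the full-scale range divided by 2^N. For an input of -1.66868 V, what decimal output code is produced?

326

Range = 2.45 − (-2.45) = 4.9 V. LSB = 4.9 V / 2^11 ≈ 2.393 mV.
V_in − V_min = -1.66868 − (-2.45) = 0.78132 V.
Divide by LSB: 0.78132 × 2048/4.9 = 326.5599.
Truncating gives code 326.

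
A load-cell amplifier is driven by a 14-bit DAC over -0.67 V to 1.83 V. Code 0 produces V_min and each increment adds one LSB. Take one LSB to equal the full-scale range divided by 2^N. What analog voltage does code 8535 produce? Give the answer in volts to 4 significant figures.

The full-scale span is 1.83 − (-0.67) = 2.5 V. LSB = 2.5 V / 2^14.
V_out = V_min + code × LSB = -0.67 V + 8535 × 2.5 V / 16384
      = -0.67 V + 1.30234 V = 0.632338 V.

0.6323 V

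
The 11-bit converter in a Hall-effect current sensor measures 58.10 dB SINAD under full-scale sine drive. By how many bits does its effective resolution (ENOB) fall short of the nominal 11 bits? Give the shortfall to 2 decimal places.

1.64 bits

Effective bits = (58.10 − 1.76)/6.02 = 9.3588.
Shortfall = 11 − 9.3588 = 1.6412 bits.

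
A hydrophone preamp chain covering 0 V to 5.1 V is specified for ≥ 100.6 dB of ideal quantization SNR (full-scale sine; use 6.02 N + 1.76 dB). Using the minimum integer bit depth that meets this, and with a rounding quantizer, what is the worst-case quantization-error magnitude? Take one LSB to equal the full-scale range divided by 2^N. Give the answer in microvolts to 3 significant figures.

Span = 5.1 V.
Required N = ⌈(100.6 − 1.76)/6.02⌉ = ⌈16.419⌉ = 17.
LSB = 5.1 V / 2^17 = 38.910 µV.
Max error for round-to-nearest is LSB/2 = 19.5 µV.

19.5 µV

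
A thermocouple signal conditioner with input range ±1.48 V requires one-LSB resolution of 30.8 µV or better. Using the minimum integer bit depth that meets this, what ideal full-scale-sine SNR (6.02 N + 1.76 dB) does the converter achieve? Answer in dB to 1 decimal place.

Range = 1.48 − (-1.48) = 2.96 V.
Required number of levels: 2.96/30.8 µV = 96104; smallest N with 2^N ≥ that is 17.
6.02(17) + 1.76 = 104.10 dB.

104.1 dB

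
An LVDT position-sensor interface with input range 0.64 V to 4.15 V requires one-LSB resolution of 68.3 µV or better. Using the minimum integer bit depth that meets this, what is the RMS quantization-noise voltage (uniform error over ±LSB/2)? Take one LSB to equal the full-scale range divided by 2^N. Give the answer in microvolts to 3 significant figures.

The full-scale span is 4.15 − (0.64) = 3.51 V.
Need 2^N ≥ 3.51 V / 68.3 µV = 51390 → N_min = 16.
Step size = 3.51/65536 V = 53.558 µV.
RMS noise = LSB/√12 = 15.5 µV.

15.5 µV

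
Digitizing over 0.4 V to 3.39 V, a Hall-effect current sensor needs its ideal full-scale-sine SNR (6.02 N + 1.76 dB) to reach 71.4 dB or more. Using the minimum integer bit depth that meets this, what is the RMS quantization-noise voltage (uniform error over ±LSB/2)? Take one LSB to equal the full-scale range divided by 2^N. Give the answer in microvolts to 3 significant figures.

Span: 3.39 V − (0.4 V) = 2.99 V.
Solving 6.02 N ≥ 71.4 − 1.76: N ≥ 11.568. Round up → N = 12.
LSB = 2.99 V / 2^12 = 0.72998 mV.
RMS noise = LSB/√12 = 211 µV.

211 µV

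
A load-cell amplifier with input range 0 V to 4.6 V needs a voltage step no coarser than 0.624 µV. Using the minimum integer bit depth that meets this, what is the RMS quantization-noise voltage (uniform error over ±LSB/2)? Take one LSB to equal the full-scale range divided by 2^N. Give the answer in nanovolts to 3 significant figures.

Full-scale range = 4.6 V.
Levels needed ≥ 4.6/0.624 µV = 7.372e6. 2^23 = 8388608 suffices, so N_min = 23.
Step size = 4.6/8388608 V = 0.54836 µV.
V_rms = LSB/√12 = 158 nV.

158 nV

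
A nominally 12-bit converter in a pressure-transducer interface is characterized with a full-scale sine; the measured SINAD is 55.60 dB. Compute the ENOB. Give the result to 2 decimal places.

8.94 bits

(55.60 − 1.76) / 6.02 = 53.84/6.02 = 8.9435 effective bits.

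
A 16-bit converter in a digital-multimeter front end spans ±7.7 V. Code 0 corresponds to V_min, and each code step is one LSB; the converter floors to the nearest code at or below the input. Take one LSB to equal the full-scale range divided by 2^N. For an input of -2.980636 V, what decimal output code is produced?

Full-scale range = 7.7 V − (-7.7 V) = 15.4 V. LSB = 15.4 V / 2^16 ≈ 235.0 µV.
V_in − V_min = -2.980636 − (-7.7) = 4.719364 V.
Divide by LSB: 4.719364 × 65536/15.4 = 20083.6519.
Truncating gives code 20083.

20083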